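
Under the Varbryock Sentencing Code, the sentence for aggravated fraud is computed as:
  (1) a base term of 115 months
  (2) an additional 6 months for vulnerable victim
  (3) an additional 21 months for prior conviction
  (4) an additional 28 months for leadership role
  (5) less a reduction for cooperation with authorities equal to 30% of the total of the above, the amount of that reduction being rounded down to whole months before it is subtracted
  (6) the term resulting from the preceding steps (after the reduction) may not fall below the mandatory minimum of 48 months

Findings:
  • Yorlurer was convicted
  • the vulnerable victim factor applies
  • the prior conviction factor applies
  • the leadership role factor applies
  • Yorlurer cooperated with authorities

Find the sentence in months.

Vulnerable victim enhancement: +6 months
Prior conviction enhancement: +21 months
Leadership role enhancement: +28 months
Adjusted term: 115 months + 6 months + 21 months + 28 months = 170 months
Cooperation with authorities reduction: 30% of 170 months = 51 months (rounded down)
After reduction: 170 − 51 = 119 months
Minimum 48 months: 119 months meets the minimum, no increase.

119 months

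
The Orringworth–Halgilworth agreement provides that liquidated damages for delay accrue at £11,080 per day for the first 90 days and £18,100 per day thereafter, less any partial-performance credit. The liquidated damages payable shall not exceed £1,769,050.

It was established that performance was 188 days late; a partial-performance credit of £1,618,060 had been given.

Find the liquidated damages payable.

First 90 days: 90 × £11,080 = £997,200
Remaining days: (188 − 90) × £18,100 = £1,773,800
Accrued per-day damages: £997,200 + £1,773,800 = £2,771,000
Less partial-performance credit: £2,771,000 − £1,618,060 = £1,152,940
Cap at £1,769,050: £1,152,940 is within the cap, no reduction.

£1,152,940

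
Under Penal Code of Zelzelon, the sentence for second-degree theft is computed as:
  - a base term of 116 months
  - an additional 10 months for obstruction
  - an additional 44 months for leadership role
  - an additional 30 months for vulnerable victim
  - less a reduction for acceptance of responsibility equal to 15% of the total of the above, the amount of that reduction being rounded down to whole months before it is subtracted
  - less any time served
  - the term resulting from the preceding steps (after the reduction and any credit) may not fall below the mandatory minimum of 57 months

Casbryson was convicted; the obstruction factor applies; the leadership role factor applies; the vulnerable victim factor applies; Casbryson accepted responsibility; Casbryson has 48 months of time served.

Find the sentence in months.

Obstruction enhancement: +10 months
Leadership role enhancement: +44 months
Vulnerable victim enhancement: +30 months
Adjusted term: 116 months + 10 months + 44 months + 30 months = 200 months
Acceptance of responsibility reduction: 15% of 200 months = 30 months (rounded down)
After reduction: 200 − 30 = 170 months
Less time served: 170 months − 48 months = 122 months
Minimum 57 months: 122 months meets the minimum, no increase.

122 months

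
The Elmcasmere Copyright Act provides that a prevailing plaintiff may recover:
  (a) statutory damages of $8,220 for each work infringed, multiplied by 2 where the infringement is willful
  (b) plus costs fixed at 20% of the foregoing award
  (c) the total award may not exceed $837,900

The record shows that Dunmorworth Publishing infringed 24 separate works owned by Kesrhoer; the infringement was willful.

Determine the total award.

Statutory damages: 24 × $8,220 = $197,280
Doubled: 2 × $197,280 = $394,560
Costs: 20% of $394,560 = $78,912
Award plus costs: $394,560 + $78,912 = $473,472
Cap at $837,900: $473,472 is within the cap, no reduction.

$473,472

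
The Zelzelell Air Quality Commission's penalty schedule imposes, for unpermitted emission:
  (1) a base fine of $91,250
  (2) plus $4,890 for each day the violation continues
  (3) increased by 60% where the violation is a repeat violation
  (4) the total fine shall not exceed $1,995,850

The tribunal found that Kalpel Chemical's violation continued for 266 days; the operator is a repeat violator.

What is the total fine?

Per-day component: 266 × $4,890 = $1,300,740
Base plus per-day: $91,250 + $1,300,740 = $1,391,990
Enhancement: 60% of $1,391,990 = $835,194
Enhanced fine: $1,391,990 + $835,194 = $2,227,184
Cap at $1,995,850: $2,227,184 exceeds the cap → $1,995,850

$1,995,850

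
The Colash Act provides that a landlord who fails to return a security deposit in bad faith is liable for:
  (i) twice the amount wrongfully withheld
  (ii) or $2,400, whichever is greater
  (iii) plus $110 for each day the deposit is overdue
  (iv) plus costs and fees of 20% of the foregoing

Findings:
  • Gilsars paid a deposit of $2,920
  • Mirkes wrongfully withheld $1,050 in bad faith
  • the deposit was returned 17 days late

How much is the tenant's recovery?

Recovery: $5,124

Doubled: 2 × $1,050 = $2,100
Minimum $2,400: $2,100 is below the minimum → $2,400
Late-return penalty: 17 × $110 = $1,870
Damages plus late penalty: $2,400 + $1,870 = $4,270
Costs and fees: 20% of $4,270 = $854
Total recovery: $4,270 + $854 = $5,124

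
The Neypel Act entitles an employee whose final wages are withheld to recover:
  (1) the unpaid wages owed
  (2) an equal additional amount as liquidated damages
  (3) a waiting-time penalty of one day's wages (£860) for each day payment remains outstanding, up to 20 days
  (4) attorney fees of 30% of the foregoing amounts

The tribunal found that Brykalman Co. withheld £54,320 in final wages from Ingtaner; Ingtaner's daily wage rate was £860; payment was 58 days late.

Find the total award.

Liquidated damages (equal amount): £54,320
Penalty days: min(58, 20) = 20
Waiting-time penalty: 20 × £860 = £17,200
Subtotal: £54,320 + £54,320 + £17,200 = £125,840
Attorney fees: 30% of £125,840 = £37,752
Total award: £125,840 + £37,752 = £163,592

£163,592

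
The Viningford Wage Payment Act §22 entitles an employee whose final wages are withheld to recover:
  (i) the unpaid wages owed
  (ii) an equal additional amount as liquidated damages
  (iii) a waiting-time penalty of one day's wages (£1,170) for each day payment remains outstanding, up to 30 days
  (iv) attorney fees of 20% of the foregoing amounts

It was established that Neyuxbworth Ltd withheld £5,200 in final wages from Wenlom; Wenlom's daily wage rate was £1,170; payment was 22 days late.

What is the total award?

£43,368

Liquidated damages (equal amount): £5,200
Penalty days: min(22, 30) = 22
Waiting-time penalty: 22 × £1,170 = £25,740
Subtotal: £5,200 + £5,200 + £25,740 = £36,140
Attorney fees: 20% of £36,140 = £7,228
Total award: £36,140 + £7,228 = £43,368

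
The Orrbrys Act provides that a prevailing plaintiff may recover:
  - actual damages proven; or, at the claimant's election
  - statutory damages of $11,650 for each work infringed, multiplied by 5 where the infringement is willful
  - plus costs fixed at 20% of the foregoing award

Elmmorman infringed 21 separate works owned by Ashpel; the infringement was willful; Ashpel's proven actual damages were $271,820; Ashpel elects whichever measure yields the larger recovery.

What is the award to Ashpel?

$1,467,900

Statutory damages: 21 × $11,650 = $244,650
Multiplied by 5: 5 × $244,650 = $1,223,250
Greater of actual damages ($271,820) or enhanced statutory damages ($1,223,250): $1,223,250
Costs: 20% of $1,223,250 = $244,650
Award plus costs: $1,223,250 + $244,650 = $1,467,900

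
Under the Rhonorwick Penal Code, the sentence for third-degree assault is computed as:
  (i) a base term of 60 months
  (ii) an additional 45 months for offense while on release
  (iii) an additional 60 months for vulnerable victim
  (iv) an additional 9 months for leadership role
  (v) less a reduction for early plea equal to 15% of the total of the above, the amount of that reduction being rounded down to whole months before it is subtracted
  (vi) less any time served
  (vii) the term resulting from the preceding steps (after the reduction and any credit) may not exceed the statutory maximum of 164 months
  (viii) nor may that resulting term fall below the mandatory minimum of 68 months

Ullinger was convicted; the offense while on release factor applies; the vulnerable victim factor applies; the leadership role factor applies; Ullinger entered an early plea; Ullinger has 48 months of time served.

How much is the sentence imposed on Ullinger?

Offense while on release enhancement: +45 months
Vulnerable victim enhancement: +60 months
Leadership role enhancement: +9 months
Adjusted term: 60 months + 45 months + 60 months + 9 months = 174 months
Early plea reduction: 15% of 174 months = 26 months (rounded down)
After reduction: 174 − 26 = 148 months
Less time served: 148 months − 48 months = 100 months
Cap at 164 months: 100 months is within the cap, no reduction.
Minimum 68 months: 100 months meets the minimum, no increase.

100 months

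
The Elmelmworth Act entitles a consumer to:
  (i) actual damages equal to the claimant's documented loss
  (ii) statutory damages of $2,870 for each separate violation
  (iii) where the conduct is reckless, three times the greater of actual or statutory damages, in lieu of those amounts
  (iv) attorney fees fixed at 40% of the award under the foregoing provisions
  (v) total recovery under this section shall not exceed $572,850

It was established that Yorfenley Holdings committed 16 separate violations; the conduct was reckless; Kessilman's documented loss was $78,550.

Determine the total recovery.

Total recovery: $329,910

Statutory damages: 16 × $2,870 = $45,920
Greater of actual damages ($78,550) or statutory damages ($45,920): $78,550
Trebled: 3 × $78,550 = $235,650
Attorney fees: 40% of $235,650 = $94,260
Total before cap: $235,650 + $94,260 = $329,910
Cap at $572,850: $329,910 is within the cap, no reduction.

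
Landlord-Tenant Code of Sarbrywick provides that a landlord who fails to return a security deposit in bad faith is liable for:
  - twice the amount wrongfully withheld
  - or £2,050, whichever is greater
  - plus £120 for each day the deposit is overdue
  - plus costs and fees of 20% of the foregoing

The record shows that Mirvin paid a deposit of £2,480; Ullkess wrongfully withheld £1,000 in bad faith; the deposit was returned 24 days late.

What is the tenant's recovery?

£5,916

Doubled: 2 × £1,000 = £2,000
Minimum £2,050: £2,000 is below the minimum → £2,050
Late-return penalty: 24 × £120 = £2,880
Damages plus late penalty: £2,050 + £2,880 = £4,930
Costs and fees: 20% of £4,930 = £986
Total recovery: £4,930 + £986 = £5,916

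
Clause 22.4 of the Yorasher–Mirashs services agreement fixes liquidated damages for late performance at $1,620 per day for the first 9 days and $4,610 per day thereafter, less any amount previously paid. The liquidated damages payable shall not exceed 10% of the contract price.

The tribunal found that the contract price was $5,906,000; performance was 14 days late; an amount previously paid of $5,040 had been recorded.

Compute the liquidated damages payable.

$32,590

First 9 days: 9 × $1,620 = $14,580
Remaining days: (14 − 9) × $4,610 = $23,050
Accrued per-day damages: $14,580 + $23,050 = $37,630
Less amount previously paid: $37,630 − $5,040 = $32,590
Cap: 10% of $5,906,000 = $590,600
Cap at $590,600: $32,590 is within the cap, no reduction.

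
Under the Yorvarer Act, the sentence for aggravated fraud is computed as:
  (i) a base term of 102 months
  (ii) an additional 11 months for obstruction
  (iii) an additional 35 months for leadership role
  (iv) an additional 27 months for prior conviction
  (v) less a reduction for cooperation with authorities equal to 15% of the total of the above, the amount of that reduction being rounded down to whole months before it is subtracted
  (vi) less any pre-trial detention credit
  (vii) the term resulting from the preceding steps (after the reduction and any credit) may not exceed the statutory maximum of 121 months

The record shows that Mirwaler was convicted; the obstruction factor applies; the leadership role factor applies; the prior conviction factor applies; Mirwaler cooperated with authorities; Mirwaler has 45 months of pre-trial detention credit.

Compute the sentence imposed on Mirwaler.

Obstruction enhancement: +11 months
Leadership role enhancement: +35 months
Prior conviction enhancement: +27 months
Adjusted term: 102 months + 11 months + 35 months + 27 months = 175 months
Cooperation with authorities reduction: 15% of 175 months = 26 months (rounded down)
After reduction: 175 − 26 = 149 months
Less pre-trial detention credit: 149 months − 45 months = 104 months
Cap at 121 months: 104 months is within the cap, no reduction.

Sentence: 104 months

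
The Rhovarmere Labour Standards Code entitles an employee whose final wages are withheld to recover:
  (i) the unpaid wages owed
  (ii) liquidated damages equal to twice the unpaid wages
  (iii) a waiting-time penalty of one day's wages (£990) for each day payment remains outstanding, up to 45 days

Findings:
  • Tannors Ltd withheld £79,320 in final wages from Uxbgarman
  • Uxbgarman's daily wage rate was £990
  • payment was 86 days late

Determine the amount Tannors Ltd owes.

Doubled: 2 × £79,320 = £158,640
Penalty days: min(86, 45) = 45
Waiting-time penalty: 45 × £990 = £44,550
Total award: £79,320 + £158,640 + £44,550 = £282,510

Total award: £282,510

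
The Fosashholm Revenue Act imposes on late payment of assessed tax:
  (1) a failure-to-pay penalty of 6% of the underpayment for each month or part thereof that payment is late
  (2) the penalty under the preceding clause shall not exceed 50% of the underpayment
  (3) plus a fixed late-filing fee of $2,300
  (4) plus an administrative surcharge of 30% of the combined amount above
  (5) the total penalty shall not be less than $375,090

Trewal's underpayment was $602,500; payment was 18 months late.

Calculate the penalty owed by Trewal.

$394,615

Accrued rate: 6% × 18 = 108%, capped at 50% → 50%
Failure-to-pay penalty: 50% of $602,500 = $301,250
Penalty before surcharge: $301,250 + $2,300 = $303,550
Administrative surcharge: 30% of $303,550 = $91,065
Total penalty: $303,550 + $91,065 = $394,615
Minimum $375,090: $394,615 meets the minimum, no increase.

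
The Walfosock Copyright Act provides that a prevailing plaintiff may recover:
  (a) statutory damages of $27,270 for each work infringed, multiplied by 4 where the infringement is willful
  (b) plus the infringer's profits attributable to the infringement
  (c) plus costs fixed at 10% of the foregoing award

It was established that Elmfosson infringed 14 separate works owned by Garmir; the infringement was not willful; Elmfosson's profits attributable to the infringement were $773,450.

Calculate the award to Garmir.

Statutory damages: 14 × $27,270 = $381,780
Infringement not willful: no ×4 enhancement.
Combined award: $381,780 + $773,450 = $1,155,230
Costs: 10% of $1,155,230 = $115,523
Award plus costs: $1,155,230 + $115,523 = $1,270,753

$1,270,753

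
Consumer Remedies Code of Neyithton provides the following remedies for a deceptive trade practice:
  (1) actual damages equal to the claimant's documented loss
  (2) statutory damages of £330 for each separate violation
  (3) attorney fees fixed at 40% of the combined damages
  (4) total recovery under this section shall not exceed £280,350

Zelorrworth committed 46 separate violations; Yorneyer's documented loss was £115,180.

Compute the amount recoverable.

£182,504

Statutory damages: 46 × £330 = £15,180
Combined damages: £115,180 + £15,180 = £130,360
Attorney fees: 40% of £130,360 = £52,144
Total before cap: £130,360 + £52,144 = £182,504
Cap at £280,350: £182,504 is within the cap, no reduction.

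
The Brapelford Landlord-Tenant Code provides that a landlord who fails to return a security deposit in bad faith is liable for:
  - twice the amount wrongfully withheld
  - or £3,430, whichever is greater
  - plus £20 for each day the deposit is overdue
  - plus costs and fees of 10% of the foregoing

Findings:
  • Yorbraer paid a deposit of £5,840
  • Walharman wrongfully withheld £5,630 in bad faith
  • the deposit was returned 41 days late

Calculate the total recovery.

Doubled: 2 × £5,630 = £11,260
Minimum £3,430: £11,260 meets the minimum, no increase.
Late-return penalty: 41 × £20 = £820
Damages plus late penalty: £11,260 + £820 = £12,080
Costs and fees: 10% of £12,080 = £1,208
Total recovery: £12,080 + £1,208 = £13,288

£13,288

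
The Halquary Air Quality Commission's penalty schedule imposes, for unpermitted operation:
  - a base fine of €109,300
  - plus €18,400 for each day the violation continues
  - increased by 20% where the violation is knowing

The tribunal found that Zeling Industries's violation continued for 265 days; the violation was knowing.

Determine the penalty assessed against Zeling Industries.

Civil penalty: €5,982,360

Per-day component: 265 × €18,400 = €4,876,000
Base plus per-day: €109,300 + €4,876,000 = €4,985,300
Enhancement: 20% of €4,985,300 = €997,060
Enhanced fine: €4,985,300 + €997,060 = €5,982,360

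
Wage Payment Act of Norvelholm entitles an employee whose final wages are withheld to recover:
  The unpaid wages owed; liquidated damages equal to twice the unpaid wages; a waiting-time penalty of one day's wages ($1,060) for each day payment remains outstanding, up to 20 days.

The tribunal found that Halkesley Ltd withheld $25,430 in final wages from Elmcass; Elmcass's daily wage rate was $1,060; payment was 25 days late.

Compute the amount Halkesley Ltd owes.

Doubled: 2 × $25,430 = $50,860
Penalty days: min(25, 20) = 20
Waiting-time penalty: 20 × $1,060 = $21,200
Total award: $25,430 + $50,860 + $21,200 = $97,490

$97,490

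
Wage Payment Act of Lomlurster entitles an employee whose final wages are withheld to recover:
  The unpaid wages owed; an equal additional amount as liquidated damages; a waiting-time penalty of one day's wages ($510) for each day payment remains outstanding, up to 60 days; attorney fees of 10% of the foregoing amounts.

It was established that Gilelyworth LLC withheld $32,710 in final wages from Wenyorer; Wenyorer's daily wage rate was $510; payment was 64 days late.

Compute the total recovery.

Liquidated damages (equal amount): $32,710
Penalty days: min(64, 60) = 60
Waiting-time penalty: 60 × $510 = $30,600
Subtotal: $32,710 + $32,710 + $30,600 = $96,020
Attorney fees: 10% of $96,020 = $9,602
Total award: $96,020 + $9,602 = $105,622

Total award: $105,622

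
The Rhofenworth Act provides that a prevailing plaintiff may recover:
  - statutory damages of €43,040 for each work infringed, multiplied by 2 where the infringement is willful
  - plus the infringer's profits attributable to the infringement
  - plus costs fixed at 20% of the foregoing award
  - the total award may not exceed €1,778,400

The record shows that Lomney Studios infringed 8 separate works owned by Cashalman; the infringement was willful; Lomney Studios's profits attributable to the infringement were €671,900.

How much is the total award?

€1,632,648

Statutory damages: 8 × €43,040 = €344,320
Doubled: 2 × €344,320 = €688,640
Combined award: €688,640 + €671,900 = €1,360,540
Costs: 20% of €1,360,540 = €272,108
Award plus costs: €1,360,540 + €272,108 = €1,632,648
Cap at €1,778,400: €1,632,648 is within the cap, no reduction.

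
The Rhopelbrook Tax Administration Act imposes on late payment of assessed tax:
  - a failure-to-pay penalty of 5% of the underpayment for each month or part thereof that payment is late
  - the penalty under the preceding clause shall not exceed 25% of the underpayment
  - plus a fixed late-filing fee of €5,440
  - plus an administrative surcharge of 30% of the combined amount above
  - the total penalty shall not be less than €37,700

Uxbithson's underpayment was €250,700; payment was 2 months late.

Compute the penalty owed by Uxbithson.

€39,663

Accrued rate: 5% × 2 = 10%, capped at 25% → 10%
Failure-to-pay penalty: 10% of €250,700 = €25,070
Penalty before surcharge: €25,070 + €5,440 = €30,510
Administrative surcharge: 30% of €30,510 = €9,153
Total penalty: €30,510 + €9,153 = €39,663
Minimum €37,700: €39,663 meets the minimum, no increase.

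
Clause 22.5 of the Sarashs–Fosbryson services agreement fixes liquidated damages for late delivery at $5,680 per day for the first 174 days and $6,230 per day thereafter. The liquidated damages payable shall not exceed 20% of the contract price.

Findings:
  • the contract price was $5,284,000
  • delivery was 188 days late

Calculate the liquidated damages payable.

First 174 days: 174 × $5,680 = $988,320
Remaining days: (188 − 174) × $6,230 = $87,220
Accrued per-day damages: $988,320 + $87,220 = $1,075,540
Cap: 20% of $5,284,000 = $1,056,800
Cap at $1,056,800: $1,075,540 exceeds the cap → $1,056,800

$1,056,800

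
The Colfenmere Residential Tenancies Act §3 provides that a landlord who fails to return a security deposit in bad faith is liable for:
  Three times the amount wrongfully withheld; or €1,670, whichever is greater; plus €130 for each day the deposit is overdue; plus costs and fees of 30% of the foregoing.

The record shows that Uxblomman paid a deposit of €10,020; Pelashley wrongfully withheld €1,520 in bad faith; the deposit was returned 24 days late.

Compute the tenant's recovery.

Trebled: 3 × €1,520 = €4,560
Minimum €1,670: €4,560 meets the minimum, no increase.
Late-return penalty: 24 × €130 = €3,120
Damages plus late penalty: €4,560 + €3,120 = €7,680
Costs and fees: 30% of €7,680 = €2,304
Total recovery: €7,680 + €2,304 = €9,984

Recovery: €9,984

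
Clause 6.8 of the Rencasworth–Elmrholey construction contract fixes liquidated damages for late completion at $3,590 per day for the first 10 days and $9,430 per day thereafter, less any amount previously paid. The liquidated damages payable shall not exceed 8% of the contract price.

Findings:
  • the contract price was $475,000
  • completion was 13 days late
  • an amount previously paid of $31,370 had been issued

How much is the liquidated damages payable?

$32,820

First 10 days: 10 × $3,590 = $35,900
Remaining days: (13 − 10) × $9,430 = $28,290
Accrued per-day damages: $35,900 + $28,290 = $64,190
Less amount previously paid: $64,190 − $31,370 = $32,820
Cap: 8% of $475,000 = $38,000
Cap at $38,000: $32,820 is within the cap, no reduction.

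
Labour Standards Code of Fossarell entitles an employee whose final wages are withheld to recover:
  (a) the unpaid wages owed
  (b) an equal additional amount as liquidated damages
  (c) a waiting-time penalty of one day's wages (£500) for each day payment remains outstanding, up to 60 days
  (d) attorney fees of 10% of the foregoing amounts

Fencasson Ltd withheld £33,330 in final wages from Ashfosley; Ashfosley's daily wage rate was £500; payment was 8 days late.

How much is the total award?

£77,726

Liquidated damages (equal amount): £33,330
Penalty days: min(8, 60) = 8
Waiting-time penalty: 8 × £500 = £4,000
Subtotal: £33,330 + £33,330 + £4,000 = £70,660
Attorney fees: 10% of £70,660 = £7,066
Total award: £70,660 + £7,066 = £77,726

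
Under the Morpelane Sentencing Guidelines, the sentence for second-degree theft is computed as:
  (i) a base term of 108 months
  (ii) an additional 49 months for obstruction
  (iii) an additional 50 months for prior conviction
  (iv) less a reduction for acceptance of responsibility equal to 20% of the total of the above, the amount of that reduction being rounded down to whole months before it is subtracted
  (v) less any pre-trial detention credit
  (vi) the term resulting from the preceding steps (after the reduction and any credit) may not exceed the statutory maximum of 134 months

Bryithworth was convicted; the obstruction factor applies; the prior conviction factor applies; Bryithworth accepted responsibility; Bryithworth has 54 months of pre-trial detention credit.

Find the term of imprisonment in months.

112 months

Obstruction enhancement: +49 months
Prior conviction enhancement: +50 months
Adjusted term: 108 months + 49 months + 50 months = 207 months
Acceptance of responsibility reduction: 20% of 207 months = 41 months (rounded down)
After reduction: 207 − 41 = 166 months
Less pre-trial detention credit: 166 months − 54 months = 112 months
Cap at 134 months: 112 months is within the cap, no reduction.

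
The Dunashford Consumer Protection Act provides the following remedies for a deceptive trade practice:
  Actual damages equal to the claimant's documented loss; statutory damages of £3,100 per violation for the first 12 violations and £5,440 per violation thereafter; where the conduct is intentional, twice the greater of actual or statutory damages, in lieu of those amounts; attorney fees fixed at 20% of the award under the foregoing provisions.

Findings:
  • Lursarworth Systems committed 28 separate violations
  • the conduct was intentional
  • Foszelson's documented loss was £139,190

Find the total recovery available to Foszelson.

£334,056

First 12 violations: 12 × £3,100 = £37,200
Remaining violations: (28 − 12) × £5,440 = £87,040
Statutory damages: £37,200 + £87,040 = £124,240
Greater of actual damages (£139,190) or statutory damages (£124,240): £139,190
Doubled: 2 × £139,190 = £278,380
Attorney fees: 20% of £278,380 = £55,676
Total recovery: £278,380 + £55,676 = £334,056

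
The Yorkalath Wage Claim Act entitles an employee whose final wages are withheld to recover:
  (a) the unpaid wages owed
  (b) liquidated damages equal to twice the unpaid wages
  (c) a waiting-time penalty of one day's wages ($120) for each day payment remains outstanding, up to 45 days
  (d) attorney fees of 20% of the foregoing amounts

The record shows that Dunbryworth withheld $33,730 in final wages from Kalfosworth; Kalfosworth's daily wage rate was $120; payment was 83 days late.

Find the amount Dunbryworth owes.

Doubled: 2 × $33,730 = $67,460
Penalty days: min(83, 45) = 45
Waiting-time penalty: 45 × $120 = $5,400
Subtotal: $33,730 + $67,460 + $5,400 = $106,590
Attorney fees: 20% of $106,590 = $21,318
Total award: $106,590 + $21,318 = $127,908

$127,908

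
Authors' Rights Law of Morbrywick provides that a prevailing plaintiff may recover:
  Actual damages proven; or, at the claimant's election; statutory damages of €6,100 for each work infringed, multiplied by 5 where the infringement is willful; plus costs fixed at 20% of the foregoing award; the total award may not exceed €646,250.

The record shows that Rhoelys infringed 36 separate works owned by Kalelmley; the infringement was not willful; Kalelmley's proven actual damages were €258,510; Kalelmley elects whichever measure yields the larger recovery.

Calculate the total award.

Statutory damages: 36 × €6,100 = €219,600
Infringement not willful: no ×5 enhancement.
Greater of actual damages (€258,510) or statutory damages (€219,600): €258,510
Costs: 20% of €258,510 = €51,702
Award plus costs: €258,510 + €51,702 = €310,212
Cap at €646,250: €310,212 is within the cap, no reduction.

€310,212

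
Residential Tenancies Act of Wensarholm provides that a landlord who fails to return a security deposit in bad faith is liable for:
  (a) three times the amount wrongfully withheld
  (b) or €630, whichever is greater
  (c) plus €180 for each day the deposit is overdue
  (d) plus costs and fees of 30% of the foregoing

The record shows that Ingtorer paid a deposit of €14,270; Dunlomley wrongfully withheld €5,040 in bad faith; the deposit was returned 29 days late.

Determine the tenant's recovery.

Trebled: 3 × €5,040 = €15,120
Minimum €630: €15,120 meets the minimum, no increase.
Late-return penalty: 29 × €180 = €5,220
Damages plus late penalty: €15,120 + €5,220 = €20,340
Costs and fees: 30% of €20,340 = €6,102
Total recovery: €20,340 + €6,102 = €26,442

Recovery: €26,442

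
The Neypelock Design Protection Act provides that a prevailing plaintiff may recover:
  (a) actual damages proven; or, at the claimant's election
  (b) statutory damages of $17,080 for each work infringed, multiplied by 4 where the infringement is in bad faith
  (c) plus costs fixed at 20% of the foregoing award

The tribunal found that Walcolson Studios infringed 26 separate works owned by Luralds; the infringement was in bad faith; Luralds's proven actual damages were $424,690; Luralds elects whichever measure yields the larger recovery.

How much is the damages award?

Statutory damages: 26 × $17,080 = $444,080
Multiplied by 4: 4 × $444,080 = $1,776,320
Greater of actual damages ($424,690) or enhanced statutory damages ($1,776,320): $1,776,320
Costs: 20% of $1,776,320 = $355,264
Award plus costs: $1,776,320 + $355,264 = $2,131,584

$2,131,584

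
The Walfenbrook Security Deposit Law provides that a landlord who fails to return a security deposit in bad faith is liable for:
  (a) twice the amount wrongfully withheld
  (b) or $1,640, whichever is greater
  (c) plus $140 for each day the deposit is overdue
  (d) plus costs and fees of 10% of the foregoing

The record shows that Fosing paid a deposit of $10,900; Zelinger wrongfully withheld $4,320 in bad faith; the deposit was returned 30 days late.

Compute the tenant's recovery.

$14,124

Doubled: 2 × $4,320 = $8,640
Minimum $1,640: $8,640 meets the minimum, no increase.
Late-return penalty: 30 × $140 = $4,200
Damages plus late penalty: $8,640 + $4,200 = $12,840
Costs and fees: 10% of $12,840 = $1,284
Total recovery: $12,840 + $1,284 = $14,124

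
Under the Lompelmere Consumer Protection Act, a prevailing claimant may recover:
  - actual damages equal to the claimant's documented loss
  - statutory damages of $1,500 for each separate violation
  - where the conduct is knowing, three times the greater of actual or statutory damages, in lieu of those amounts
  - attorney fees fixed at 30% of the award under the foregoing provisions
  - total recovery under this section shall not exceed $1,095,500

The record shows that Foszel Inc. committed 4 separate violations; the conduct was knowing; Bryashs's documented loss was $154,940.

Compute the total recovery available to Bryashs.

Statutory damages: 4 × $1,500 = $6,000
Greater of actual damages ($154,940) or statutory damages ($6,000): $154,940
Trebled: 3 × $154,940 = $464,820
Attorney fees: 30% of $464,820 = $139,446
Total before cap: $464,820 + $139,446 = $604,266
Cap at $1,095,500: $604,266 is within the cap, no reduction.

Total recovery: $604,266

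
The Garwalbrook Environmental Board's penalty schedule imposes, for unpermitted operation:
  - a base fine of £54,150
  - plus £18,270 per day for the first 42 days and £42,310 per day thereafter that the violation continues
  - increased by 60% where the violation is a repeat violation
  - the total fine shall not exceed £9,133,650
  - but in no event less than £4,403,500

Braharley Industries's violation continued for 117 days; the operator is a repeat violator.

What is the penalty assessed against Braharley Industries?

First 42 days: 42 × £18,270 = £767,340
Remaining days: (117 − 42) × £42,310 = £3,173,250
Per-day component: £767,340 + £3,173,250 = £3,940,590
Base plus per-day: £54,150 + £3,940,590 = £3,994,740
Enhancement: 60% of £3,994,740 = £2,396,844
Enhanced fine: £3,994,740 + £2,396,844 = £6,391,584
Cap at £9,133,650: £6,391,584 is within the cap, no reduction.
Minimum £4,403,500: £6,391,584 meets the minimum, no increase.

£6,391,584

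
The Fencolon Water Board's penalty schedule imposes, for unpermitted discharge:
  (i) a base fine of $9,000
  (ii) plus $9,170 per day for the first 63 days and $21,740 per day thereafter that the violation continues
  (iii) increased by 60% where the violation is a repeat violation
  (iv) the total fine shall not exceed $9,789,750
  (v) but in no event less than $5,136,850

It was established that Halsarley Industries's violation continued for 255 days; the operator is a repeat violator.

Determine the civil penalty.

Civil penalty: $7,617,264

First 63 days: 63 × $9,170 = $577,710
Remaining days: (255 − 63) × $21,740 = $4,174,080
Per-day component: $577,710 + $4,174,080 = $4,751,790
Base plus per-day: $9,000 + $4,751,790 = $4,760,790
Enhancement: 60% of $4,760,790 = $2,856,474
Enhanced fine: $4,760,790 + $2,856,474 = $7,617,264
Cap at $9,789,750: $7,617,264 is within the cap, no reduction.
Minimum $5,136,850: $7,617,264 meets the minimum, no increase.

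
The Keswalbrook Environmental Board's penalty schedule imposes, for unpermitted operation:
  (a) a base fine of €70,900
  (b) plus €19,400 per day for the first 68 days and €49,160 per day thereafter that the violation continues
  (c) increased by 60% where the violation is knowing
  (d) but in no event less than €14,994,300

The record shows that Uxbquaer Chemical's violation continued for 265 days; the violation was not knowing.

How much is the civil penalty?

€14,994,300

First 68 days: 68 × €19,400 = €1,319,200
Remaining days: (265 − 68) × €49,160 = €9,684,520
Per-day component: €1,319,200 + €9,684,520 = €11,003,720
Base plus per-day: €70,900 + €11,003,720 = €11,074,620
The violation was not knowing: no 60% increase.
Minimum €14,994,300: €11,074,620 is below the minimum → €14,994,300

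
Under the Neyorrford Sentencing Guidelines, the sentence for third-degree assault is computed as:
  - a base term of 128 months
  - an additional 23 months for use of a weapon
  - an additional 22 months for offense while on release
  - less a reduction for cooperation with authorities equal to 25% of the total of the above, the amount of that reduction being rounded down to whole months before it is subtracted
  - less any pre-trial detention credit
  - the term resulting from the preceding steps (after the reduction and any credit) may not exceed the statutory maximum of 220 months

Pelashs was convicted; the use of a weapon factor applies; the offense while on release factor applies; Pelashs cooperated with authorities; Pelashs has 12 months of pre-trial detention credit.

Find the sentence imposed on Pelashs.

118 months

Use of a weapon enhancement: +23 months
Offense while on release enhancement: +22 months
Adjusted term: 128 months + 23 months + 22 months = 173 months
Cooperation with authorities reduction: 25% of 173 months = 43 months (rounded down)
After reduction: 173 − 43 = 130 months
Less pre-trial detention credit: 130 months − 12 months = 118 months
Cap at 220 months: 118 months is within the cap, no reduction.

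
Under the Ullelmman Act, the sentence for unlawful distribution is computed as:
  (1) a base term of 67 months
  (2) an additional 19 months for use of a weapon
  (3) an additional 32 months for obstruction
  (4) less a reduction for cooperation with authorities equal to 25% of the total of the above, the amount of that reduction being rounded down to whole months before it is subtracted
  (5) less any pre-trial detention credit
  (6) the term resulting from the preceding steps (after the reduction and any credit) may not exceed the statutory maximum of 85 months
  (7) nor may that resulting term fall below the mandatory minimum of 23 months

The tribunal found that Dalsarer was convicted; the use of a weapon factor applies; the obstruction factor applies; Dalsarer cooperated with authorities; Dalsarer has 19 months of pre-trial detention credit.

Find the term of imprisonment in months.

70 months

Use of a weapon enhancement: +19 months
Obstruction enhancement: +32 months
Adjusted term: 67 months + 19 months + 32 months = 118 months
Cooperation with authorities reduction: 25% of 118 months = 29 months (rounded down)
After reduction: 118 − 29 = 89 months
Less pre-trial detention credit: 89 months − 19 months = 70 months
Cap at 85 months: 70 months is within the cap, no reduction.
Minimum 23 months: 70 months meets the minimum, no increase.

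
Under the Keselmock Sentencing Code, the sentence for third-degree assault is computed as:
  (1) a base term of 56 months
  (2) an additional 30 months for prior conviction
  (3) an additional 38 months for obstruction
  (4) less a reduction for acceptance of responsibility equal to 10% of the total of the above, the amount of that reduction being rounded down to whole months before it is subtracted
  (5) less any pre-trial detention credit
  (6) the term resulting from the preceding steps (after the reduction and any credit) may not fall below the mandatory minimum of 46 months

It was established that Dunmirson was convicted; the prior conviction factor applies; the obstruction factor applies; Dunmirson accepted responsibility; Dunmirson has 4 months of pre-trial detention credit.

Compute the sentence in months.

108 months

Prior conviction enhancement: +30 months
Obstruction enhancement: +38 months
Adjusted term: 56 months + 30 months + 38 months = 124 months
Acceptance of responsibility reduction: 10% of 124 months = 12 months (rounded down)
After reduction: 124 − 12 = 112 months
Less pre-trial detention credit: 112 months − 4 months = 108 months
Minimum 46 months: 108 months meets the minimum, no increase.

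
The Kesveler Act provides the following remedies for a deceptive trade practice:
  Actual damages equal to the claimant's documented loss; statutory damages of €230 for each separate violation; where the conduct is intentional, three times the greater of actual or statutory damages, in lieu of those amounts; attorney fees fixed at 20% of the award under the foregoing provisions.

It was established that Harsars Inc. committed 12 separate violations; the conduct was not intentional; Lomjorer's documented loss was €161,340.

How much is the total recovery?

Statutory damages: 12 × €230 = €2,760
Conduct not intentional: the in-lieu enhancement does not apply.
Actual plus statutory damages: €161,340 + €2,760 = €164,100
Attorney fees: 20% of €164,100 = €32,820
Total recovery: €164,100 + €32,820 = €196,920

€196,920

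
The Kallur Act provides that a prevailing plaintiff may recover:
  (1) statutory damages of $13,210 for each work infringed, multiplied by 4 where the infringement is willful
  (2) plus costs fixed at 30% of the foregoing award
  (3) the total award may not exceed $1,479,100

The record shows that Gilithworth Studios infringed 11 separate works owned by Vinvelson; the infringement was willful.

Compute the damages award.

Statutory damages: 11 × $13,210 = $145,310
Multiplied by 4: 4 × $145,310 = $581,240
Costs: 30% of $581,240 = $174,372
Award plus costs: $581,240 + $174,372 = $755,612
Cap at $1,479,100: $755,612 is within the cap, no reduction.

$755,612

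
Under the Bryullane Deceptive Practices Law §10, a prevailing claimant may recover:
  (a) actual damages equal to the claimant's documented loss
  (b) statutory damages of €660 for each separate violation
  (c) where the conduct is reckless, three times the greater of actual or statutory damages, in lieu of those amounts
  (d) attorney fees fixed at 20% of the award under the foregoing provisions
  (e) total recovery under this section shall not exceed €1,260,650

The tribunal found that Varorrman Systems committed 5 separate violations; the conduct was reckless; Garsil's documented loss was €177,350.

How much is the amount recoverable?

€638,460

Statutory damages: 5 × €660 = €3,300
Greater of actual damages (€177,350) or statutory damages (€3,300): €177,350
Trebled: 3 × €177,350 = €532,050
Attorney fees: 20% of €532,050 = €106,410
Total before cap: €532,050 + €106,410 = €638,460
Cap at €1,260,650: €638,460 is within the cap, no reduction.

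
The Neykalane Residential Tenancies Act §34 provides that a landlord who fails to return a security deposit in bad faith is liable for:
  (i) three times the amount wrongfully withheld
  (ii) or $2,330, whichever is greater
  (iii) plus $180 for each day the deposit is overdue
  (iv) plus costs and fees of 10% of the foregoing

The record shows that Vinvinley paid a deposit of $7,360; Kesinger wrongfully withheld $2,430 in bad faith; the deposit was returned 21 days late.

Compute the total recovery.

$12,177

Trebled: 3 × $2,430 = $7,290
Minimum $2,330: $7,290 meets the minimum, no increase.
Late-return penalty: 21 × $180 = $3,780
Damages plus late penalty: $7,290 + $3,780 = $11,070
Costs and fees: 10% of $11,070 = $1,107
Total recovery: $11,070 + $1,107 = $12,177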